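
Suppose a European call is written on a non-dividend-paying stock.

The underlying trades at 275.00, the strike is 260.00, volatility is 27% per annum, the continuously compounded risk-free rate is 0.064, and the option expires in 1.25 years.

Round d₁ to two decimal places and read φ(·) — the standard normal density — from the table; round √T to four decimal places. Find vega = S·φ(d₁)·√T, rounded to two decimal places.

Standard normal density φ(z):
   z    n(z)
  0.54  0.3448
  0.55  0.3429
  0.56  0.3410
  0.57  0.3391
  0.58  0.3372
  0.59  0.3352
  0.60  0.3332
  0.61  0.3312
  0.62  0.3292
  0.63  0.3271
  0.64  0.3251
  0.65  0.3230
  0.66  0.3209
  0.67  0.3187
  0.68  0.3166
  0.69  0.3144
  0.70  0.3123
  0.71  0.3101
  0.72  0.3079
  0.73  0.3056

102.44

σ√T = 0.27 × 1.1180 = 0.3019
ln(S/K) + (r + σ²/2)T = ln(275/260) + (0.064 + 0.27²/2)·1.25 = 0.0561 + 0.1256 = 0.1817
d₁ = 0.1817 / 0.3019 = 0.6018 ⇒ 0.60
√T = √1.25 = 1.1180
φ(d₁) = φ(0.60) = 0.3332
vega = S·φ(d₁)·√T = 275·0.3332·1.1180 = 102.4423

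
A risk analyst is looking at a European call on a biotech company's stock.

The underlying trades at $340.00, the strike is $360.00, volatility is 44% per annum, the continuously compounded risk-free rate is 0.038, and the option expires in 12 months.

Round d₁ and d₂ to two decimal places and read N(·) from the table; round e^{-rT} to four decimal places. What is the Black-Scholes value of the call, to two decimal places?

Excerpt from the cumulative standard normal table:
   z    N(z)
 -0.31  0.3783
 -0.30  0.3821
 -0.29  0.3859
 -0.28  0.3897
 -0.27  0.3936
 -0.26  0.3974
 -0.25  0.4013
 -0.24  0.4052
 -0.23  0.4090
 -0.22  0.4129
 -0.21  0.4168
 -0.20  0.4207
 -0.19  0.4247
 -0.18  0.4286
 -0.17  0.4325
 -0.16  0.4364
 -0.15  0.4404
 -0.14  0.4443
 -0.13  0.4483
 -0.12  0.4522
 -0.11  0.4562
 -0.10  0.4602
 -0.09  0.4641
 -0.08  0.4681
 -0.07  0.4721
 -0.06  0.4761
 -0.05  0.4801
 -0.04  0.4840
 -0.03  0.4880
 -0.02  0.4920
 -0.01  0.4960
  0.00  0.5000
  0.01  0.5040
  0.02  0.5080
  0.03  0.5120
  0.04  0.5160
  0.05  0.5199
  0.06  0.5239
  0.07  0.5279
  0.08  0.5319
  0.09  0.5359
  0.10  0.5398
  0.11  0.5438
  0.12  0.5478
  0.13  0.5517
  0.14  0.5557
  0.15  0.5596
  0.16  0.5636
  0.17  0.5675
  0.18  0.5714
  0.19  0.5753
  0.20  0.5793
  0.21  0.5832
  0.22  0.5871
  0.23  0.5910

T = 1;  σ√T = 0.4400
d₁ = [ln(340/360) + (0.038 + 0.44²/2)·1] / 0.4400 = [-0.0572 + 0.1348] / 0.4400 = 0.1765 which rounds to 0.18
d₂ = d₁ − σ√T = 0.1765 − 0.4400 = -0.2635 which rounds to -0.26
exp(−rT) = exp(−0.038·1) = 0.9627
C = 340·N(0.18) − 360·0.9627·N(-0.26) = 340·0.5714 − 360·0.9627·0.3974 = 194.2760 − 137.7277 = 56.5483

$56.55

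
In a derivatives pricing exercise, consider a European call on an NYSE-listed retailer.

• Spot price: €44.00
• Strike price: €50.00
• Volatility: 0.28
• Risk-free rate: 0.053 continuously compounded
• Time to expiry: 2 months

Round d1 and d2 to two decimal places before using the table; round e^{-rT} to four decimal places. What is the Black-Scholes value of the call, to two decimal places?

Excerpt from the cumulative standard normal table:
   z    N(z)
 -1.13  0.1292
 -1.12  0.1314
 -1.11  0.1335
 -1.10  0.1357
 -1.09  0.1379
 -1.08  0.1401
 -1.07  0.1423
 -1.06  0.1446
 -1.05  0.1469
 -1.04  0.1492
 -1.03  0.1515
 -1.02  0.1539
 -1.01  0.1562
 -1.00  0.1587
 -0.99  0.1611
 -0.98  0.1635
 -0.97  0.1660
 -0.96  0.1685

€0.47

σ√T = 0.28 × 0.4082 = 0.1143
d₁ = [ln(44/50) + (0.053 + 0.28²/2)·0.1667] / 0.1143 = [-0.1278 + 0.0154] / 0.1143 = -0.9839 which rounds to -0.98
d₂ = d₁ − σ√T = -0.9839 − 0.1143 = -1.0982 which rounds to -1.10
exp(−rT) = exp(−0.053·0.1667) = 0.9912
N(d₁) = N(-0.98) = 0.1635;  N(d₂) = N(-1.10) = 0.1357
C = 44·0.1635 − 50·0.9912·0.1357 = 7.1940 − 6.7253 = 0.4687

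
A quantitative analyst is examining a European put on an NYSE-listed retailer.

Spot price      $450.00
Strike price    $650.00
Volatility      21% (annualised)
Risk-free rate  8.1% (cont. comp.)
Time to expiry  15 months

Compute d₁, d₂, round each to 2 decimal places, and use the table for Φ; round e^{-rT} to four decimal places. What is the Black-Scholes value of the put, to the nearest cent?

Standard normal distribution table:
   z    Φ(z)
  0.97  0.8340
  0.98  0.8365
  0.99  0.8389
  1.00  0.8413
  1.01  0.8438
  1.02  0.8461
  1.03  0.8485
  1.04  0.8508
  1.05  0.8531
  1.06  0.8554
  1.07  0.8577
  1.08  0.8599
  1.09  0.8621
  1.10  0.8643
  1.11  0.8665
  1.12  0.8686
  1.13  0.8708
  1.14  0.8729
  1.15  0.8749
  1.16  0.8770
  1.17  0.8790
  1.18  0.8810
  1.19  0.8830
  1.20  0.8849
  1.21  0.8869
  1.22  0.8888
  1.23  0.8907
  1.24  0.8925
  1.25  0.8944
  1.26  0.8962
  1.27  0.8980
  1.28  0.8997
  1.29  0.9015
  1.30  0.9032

$144.63

T = 1.25;  σ√T = 0.2348
d₁ = [ln(450/650) + (0.081 + 0.21²/2)·1.25] / 0.2348 = [-0.3677 + 0.1288] / 0.2348 = -1.0176 → -1.02
d₂ = d₁ − σ√T = -1.0176 − 0.2348 = -1.2524 → -1.25
exp(−rT) = exp(−0.081·1.25) = 0.9037
N(−d₂) = N(1.25) = 0.8944;  N(−d₁) = N(1.02) = 0.8461
P = 650·0.9037·0.8944 − 450·0.8461 = 525.3750 − 380.7450 = 144.6300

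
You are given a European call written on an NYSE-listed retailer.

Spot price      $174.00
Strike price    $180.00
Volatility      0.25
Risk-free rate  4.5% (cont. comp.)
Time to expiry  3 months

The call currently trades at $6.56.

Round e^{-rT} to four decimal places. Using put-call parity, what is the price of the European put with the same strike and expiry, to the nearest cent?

e^(−rT) = e^(−0.045·0.25) = 0.9888
Put-call parity: C − P = S − K·e^(−rT) = 174 − 180·0.9888 = 174 − 177.9840 = -3.9840
P = C − (C − P) = 6.56 − (-3.9840) = 10.5440

$10.54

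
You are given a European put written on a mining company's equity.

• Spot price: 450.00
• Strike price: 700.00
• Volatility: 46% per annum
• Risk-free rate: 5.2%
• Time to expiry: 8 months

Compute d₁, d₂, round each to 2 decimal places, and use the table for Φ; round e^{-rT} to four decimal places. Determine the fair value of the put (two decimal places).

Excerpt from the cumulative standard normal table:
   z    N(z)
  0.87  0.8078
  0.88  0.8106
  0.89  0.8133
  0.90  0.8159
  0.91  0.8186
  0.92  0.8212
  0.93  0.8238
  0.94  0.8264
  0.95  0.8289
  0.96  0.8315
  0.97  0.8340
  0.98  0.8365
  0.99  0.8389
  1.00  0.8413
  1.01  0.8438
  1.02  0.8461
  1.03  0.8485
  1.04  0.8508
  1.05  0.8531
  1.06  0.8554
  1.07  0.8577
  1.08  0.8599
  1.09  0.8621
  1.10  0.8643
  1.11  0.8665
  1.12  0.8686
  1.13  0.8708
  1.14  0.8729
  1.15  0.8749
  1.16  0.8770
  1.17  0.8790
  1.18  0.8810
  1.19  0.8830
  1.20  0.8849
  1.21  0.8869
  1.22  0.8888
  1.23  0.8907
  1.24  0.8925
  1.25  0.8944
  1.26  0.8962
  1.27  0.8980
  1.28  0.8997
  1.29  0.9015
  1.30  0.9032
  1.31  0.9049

σ√T = 0.46·√0.6667 = 0.3756
d₁ = [ln(450/700) + (0.052 + ½·0.46²)·0.6667] / (σ√T) = (-0.4418 + 0.1052) / 0.3756 = -0.8963 ⇒ -0.90
d₂ = -0.8963 − 0.3756 = -1.2719 ⇒ -1.27
e^(−rT) = e^(−0.052·0.6667) = 0.9659
N(−d₂) = N(1.27) = 0.8980;  N(−d₁) = N(0.90) = 0.8159
P = 700·0.9659·0.8980 − 450·0.8159 = 607.1647 − 367.1550 = 240.0097

240.01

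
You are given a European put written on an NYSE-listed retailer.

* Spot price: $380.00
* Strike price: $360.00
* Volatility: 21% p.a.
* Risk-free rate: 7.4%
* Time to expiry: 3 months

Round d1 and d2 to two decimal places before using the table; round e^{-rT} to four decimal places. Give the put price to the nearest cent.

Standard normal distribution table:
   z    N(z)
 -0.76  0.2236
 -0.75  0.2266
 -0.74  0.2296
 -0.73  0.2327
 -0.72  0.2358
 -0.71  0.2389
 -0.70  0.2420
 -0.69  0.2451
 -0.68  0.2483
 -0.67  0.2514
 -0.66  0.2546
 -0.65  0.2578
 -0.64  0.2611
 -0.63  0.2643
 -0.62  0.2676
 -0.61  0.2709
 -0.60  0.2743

σ√T = 0.21 × 0.5000 = 0.1050
ln(S/K) + (r + σ²/2)T = ln(380/360) + (0.074 + 0.21²/2)·0.25 = 0.0541 + 0.0240 = 0.0781
d₁ = 0.0781 / 0.1050 = 0.7436 → 0.74
d₂ = d₁ − σ√T = 0.7436 − 0.1050 = 0.6386 → 0.64
e^(−rT) = e^(−0.074·0.25) = 0.9817
P = 360·0.9817·N(-0.64) − 380·N(-0.74) = 360·0.9817·0.2611 − 380·0.2296 = 92.2759 − 87.2480 = 5.0279

$5.03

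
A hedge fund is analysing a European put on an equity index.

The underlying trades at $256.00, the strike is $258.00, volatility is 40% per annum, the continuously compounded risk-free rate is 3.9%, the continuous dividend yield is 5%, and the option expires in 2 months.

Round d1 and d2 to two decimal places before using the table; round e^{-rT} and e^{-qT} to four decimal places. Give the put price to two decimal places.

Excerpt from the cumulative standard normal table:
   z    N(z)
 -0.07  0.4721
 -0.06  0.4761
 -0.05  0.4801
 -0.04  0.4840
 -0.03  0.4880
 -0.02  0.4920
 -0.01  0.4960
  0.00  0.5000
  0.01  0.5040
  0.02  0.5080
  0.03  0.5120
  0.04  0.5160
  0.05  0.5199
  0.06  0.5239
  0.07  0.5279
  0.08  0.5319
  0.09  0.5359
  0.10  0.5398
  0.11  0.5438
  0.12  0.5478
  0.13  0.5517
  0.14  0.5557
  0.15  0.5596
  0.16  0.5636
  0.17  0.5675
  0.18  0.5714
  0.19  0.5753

$17.53

σ√T = 0.4·√0.1667 = 0.1633
d₁ = [ln(256/258) + (0.039 − 0.05 + ½·0.4²)·0.1667] / (σ√T) = (-0.0078 + 0.0115) / 0.1633 = 0.0228 → 0.02
d₂ = 0.0228 − 0.1633 = -0.1405 → -0.14
e^(−qT) = e^(−0.05·0.1667) = 0.9917;  e^(−rT) = e^(−0.039·0.1667) = 0.9935
P = 258·0.9935·N(0.14) − 256·0.9917·N(-0.02) = 258·0.9935·0.5557 − 256·0.9917·0.4920 = 142.4387 − 124.9066 = 17.5321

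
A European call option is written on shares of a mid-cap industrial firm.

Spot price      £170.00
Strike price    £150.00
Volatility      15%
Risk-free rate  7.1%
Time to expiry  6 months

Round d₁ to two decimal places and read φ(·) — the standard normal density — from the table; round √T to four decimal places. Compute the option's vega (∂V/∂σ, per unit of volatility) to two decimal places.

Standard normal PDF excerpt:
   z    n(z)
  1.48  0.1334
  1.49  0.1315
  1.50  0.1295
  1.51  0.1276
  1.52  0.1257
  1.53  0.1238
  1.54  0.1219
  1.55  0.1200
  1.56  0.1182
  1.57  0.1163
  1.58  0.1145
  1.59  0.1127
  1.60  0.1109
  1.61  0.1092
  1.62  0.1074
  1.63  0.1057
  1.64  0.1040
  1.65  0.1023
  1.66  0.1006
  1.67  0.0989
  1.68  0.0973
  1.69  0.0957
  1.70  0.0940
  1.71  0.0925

13.98

σ√T = 0.15·√0.5 = 0.1061
d₁ = [ln(170/150) + (0.071 + ½·0.15²)·0.5] / (σ√T) = (0.1252 + 0.0411) / 0.1061 = 1.5678 ⇒ 1.57
√T = √0.5 = 0.7071
φ(d₁) = φ(1.57) = 0.1163
vega = S·φ(d₁)·√T = 170·0.1163·0.7071 = 13.9801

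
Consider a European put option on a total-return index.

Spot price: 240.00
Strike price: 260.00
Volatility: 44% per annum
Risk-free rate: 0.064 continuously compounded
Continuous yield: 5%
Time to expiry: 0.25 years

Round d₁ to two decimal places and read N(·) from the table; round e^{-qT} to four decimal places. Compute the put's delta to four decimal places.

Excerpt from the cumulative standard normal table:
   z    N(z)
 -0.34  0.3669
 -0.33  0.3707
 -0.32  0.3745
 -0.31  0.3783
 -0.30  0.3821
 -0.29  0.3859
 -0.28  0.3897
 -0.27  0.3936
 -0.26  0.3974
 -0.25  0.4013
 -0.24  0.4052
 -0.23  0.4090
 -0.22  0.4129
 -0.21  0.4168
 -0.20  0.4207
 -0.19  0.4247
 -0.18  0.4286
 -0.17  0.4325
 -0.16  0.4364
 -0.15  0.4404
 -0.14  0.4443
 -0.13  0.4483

-0.5874

σ√T = 0.44 × 0.5000 = 0.2200
ln(S/K) + (r − q + σ²/2)T = ln(240/260) + (0.064 − 0.05 + 0.44²/2)·0.25 = -0.0800 + 0.0277 = -0.0523
d₁ = -0.0523 / 0.2200 = -0.2379 which rounds to -0.24
N(d₁) = N(-0.24) = 0.4052
Δ_put = exp(−qT)·(N(d₁) − 1) = 0.9876·(0.4052 − 1) = -0.5874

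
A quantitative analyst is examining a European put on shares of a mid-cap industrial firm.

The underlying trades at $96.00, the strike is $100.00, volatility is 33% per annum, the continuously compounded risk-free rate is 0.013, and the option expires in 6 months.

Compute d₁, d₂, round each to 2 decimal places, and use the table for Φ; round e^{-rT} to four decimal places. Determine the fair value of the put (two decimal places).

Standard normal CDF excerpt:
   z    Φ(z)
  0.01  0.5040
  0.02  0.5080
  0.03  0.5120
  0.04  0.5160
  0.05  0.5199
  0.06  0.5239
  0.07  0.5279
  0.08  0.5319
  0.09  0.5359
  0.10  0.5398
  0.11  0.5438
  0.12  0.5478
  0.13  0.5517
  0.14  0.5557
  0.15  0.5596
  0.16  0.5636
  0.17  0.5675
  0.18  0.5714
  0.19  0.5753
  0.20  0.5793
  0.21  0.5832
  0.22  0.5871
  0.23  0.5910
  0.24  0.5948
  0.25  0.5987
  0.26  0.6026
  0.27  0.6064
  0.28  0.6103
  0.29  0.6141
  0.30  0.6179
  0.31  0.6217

$10.72

σ√T = 0.33·√0.5 = 0.2333
ln(S/K) + (r + σ²/2)T = ln(96/100) + (0.013 + 0.33²/2)·0.5 = -0.0408 + 0.0337 = -0.0071
d₁ = -0.0071 / 0.2333 = -0.0304 which rounds to -0.03
d₂ = d₁ − σ√T = -0.0304 − 0.2333 = -0.2638 which rounds to -0.26
e^(−rT) = e^(−0.013·0.5) = 0.9935
P = 100·0.9935·N(0.26) − 96·N(0.03) = 100·0.9935·0.6026 − 96·0.5120 = 59.8683 − 49.1520 = 10.7163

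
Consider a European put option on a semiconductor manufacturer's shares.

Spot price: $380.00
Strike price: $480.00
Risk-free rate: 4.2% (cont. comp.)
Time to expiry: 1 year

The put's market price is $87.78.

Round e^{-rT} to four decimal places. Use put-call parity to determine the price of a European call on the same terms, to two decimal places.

$7.51

exp(−rT) = exp(−0.042·1) = 0.9589
Put-call parity: C − P = S − K·e^(−rT) = 380 − 480·0.9589 = 380 − 460.2720 = -80.2720
C = P + (C − P) = 87.78 + (-80.2720) = 7.5080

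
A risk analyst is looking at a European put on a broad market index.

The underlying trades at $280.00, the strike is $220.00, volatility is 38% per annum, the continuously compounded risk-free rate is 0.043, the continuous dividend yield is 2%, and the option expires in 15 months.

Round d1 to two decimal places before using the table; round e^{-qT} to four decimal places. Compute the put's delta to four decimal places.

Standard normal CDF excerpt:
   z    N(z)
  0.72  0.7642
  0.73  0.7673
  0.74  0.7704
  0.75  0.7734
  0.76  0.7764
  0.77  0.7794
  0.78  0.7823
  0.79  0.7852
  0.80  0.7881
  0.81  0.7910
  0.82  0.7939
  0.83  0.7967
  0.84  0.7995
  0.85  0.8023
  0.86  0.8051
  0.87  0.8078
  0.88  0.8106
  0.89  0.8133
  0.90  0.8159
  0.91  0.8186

-0.1928

σ√T = 0.38·√1.25 = 0.4249
ln(S/K) + (r − q + σ²/2)T = ln(280/220) + (0.043 − 0.02 + 0.38²/2)·1.25 = 0.2412 + 0.1190 = 0.3602
d₁ = 0.3602 / 0.4249 = 0.8477 ⇒ 0.85
N(d₁) = N(0.85) = 0.8023
Δ_put = exp(−qT)·(N(d₁) − 1) = 0.9753·(0.8023 − 1) = -0.1928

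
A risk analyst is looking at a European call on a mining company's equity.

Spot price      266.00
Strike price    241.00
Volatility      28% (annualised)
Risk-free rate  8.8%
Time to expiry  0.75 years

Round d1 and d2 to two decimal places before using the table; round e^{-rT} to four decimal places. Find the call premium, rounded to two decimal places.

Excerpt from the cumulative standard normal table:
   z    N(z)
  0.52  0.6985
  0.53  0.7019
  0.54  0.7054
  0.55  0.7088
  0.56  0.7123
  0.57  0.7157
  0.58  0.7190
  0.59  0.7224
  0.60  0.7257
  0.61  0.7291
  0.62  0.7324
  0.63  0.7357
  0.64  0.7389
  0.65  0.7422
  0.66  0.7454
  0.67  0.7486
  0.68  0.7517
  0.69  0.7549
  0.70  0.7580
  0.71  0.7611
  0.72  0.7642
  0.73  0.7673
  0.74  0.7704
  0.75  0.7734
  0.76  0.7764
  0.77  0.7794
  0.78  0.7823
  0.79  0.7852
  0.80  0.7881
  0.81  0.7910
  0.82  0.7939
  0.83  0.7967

σ√T = 0.28·√0.75 = 0.2425
d₁ = [ln(266/241) + (0.088 + ½·0.28²)·0.75] / (σ√T) = (0.0987 + 0.0954) / 0.2425 = 0.8005 ≈ 0.80
d₂ = 0.8005 − 0.2425 = 0.5580 ≈ 0.56
exp(−rT) = exp(−0.088·0.75) = 0.9361
N(d₁) = N(0.80) = 0.7881;  N(d₂) = N(0.56) = 0.7123
C = 266·0.7881 − 241·0.9361·0.7123 = 209.6346 − 160.6950 = 48.9396

48.94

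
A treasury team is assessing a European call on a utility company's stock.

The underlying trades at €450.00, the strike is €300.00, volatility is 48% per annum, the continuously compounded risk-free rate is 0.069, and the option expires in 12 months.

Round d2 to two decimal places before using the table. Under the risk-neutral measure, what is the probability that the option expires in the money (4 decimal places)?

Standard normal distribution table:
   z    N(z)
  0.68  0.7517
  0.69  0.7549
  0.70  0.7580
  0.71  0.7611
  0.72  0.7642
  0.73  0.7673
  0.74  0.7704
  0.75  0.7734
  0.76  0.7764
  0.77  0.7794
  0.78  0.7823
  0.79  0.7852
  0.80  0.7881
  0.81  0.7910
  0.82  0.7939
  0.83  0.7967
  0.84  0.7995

σ√T = 0.48 × 1.0000 = 0.4800
d₁ = [ln(450/300) + (0.069 + ½·0.48²)·1] / (σ√T) = (0.4055 + 0.1842) / 0.4800 = 1.2285 which rounds to 1.23
d₂ = 1.2285 − 0.4800 = 0.7485 which rounds to 0.75
Pr(exercise) under Q = N(d₂) = 0.7734

0.7734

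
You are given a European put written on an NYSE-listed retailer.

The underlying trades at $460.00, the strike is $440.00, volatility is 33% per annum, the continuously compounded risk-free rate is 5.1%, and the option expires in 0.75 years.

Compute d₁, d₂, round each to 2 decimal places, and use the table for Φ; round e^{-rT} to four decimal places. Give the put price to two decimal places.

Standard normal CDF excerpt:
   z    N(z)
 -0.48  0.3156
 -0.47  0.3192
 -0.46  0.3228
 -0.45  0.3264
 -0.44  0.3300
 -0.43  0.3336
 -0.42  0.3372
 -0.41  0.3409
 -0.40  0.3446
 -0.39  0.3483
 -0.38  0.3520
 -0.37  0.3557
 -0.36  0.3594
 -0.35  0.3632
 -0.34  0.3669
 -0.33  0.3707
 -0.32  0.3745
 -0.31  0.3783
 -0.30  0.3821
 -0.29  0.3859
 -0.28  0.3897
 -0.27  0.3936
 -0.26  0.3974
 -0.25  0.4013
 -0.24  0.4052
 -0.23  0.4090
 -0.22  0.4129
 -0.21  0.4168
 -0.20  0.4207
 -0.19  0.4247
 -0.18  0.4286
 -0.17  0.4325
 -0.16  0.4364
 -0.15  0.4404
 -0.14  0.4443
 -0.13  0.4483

σ√T = 0.33 × 0.8660 = 0.2858
ln(S/K) + (r + σ²/2)T = ln(460/440) + (0.051 + 0.33²/2)·0.75 = 0.0445 + 0.0791 = 0.1235
d₁ = 0.1235 / 0.2858 = 0.4323 → 0.43
d₂ = d₁ − σ√T = 0.4323 − 0.2858 = 0.1465 → 0.15
exp(−rT) = exp(−0.051·0.75) = 0.9625
P = 440·0.9625·N(-0.15) − 460·N(-0.43) = 440·0.9625·0.4404 − 460·0.3336 = 186.5094 − 153.4560 = 33.0534

$33.05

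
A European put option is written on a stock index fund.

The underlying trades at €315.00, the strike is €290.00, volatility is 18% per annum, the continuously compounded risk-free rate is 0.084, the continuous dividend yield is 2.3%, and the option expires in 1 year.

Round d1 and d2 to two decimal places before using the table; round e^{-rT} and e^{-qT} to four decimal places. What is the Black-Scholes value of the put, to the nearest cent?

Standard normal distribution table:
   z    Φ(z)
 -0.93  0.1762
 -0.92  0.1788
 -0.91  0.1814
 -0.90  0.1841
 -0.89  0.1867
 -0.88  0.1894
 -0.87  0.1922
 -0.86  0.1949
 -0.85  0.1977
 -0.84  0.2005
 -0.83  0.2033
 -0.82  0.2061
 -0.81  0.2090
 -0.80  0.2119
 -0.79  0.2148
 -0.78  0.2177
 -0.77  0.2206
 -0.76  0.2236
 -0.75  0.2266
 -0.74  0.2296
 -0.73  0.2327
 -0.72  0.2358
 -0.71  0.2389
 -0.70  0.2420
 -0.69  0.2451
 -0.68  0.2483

σ√T = 0.18 × 1.0000 = 0.1800
d₁ = [ln(315/290) + (0.084 − 0.023 + 0.18²/2)·1] / 0.1800 = [0.0827 + 0.0772] / 0.1800 = 0.8883 → 0.89
d₂ = d₁ − σ√T = 0.8883 − 0.1800 = 0.7083 → 0.71
e^(−qT) = e^(−0.023·1) = 0.9773;  e^(−rT) = e^(−0.084·1) = 0.9194
P = 290·0.9194·N(-0.71) − 315·0.9773·N(-0.89) = 290·0.9194·0.2389 − 315·0.9773·0.1867 = 63.6970 − 57.4755 = 6.2214

€6.22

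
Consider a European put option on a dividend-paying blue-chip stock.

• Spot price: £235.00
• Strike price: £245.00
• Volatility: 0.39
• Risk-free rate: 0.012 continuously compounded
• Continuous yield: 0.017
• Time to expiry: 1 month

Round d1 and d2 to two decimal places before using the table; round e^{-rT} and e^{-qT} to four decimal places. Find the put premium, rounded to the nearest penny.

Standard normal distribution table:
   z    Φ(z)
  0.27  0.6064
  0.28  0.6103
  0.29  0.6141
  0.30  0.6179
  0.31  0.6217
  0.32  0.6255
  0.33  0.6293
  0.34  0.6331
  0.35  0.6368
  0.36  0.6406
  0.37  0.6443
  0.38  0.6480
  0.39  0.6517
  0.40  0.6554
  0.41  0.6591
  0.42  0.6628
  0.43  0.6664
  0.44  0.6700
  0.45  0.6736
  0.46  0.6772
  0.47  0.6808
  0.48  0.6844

£16.32

T = 0.08333;  σ√T = 0.1126
ln(S/K) + (r − q + σ²/2)T = ln(235/245) + (0.012 − 0.017 + 0.39²/2)·0.08333 = -0.0417 + 0.0059 = -0.0358
d₁ = -0.0358 / 0.1126 = -0.3176 → -0.32
d₂ = d₁ − σ√T = -0.3176 − 0.1126 = -0.4301 → -0.43
exp(−qT) = exp(−0.017·0.08333) = 0.9986;  exp(−rT) = exp(−0.012·0.08333) = 0.9990
N(−d₂) = N(0.43) = 0.6664;  N(−d₁) = N(0.32) = 0.6255
P = 245·0.9990·0.6664 − 235·0.9986·0.6255 = 163.1047 − 146.7867 = 16.3180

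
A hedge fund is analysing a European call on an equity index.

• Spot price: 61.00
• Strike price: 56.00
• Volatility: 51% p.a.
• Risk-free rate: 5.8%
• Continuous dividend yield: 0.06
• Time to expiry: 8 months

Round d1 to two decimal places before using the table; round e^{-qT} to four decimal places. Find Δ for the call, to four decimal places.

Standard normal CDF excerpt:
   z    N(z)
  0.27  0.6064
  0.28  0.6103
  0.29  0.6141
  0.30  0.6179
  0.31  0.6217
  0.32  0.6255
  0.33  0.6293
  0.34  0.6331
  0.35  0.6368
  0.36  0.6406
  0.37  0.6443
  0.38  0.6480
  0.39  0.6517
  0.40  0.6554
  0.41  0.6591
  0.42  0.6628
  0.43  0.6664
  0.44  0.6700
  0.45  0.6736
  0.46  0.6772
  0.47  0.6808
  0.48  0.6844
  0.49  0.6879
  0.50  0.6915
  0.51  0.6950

0.6333

σ√T = 0.51 × 0.8165 = 0.4164
d₁ = [ln(61/56) + (0.058 − 0.06 + ½·0.51²)·0.6667] / (σ√T) = (0.0855 + 0.0854) / 0.4164 = 0.4104 which rounds to 0.41
N(d₁) = N(0.41) = 0.6591
Δ_call = e^(−qT)·N(d₁) = 0.9608·0.6591 = 0.6333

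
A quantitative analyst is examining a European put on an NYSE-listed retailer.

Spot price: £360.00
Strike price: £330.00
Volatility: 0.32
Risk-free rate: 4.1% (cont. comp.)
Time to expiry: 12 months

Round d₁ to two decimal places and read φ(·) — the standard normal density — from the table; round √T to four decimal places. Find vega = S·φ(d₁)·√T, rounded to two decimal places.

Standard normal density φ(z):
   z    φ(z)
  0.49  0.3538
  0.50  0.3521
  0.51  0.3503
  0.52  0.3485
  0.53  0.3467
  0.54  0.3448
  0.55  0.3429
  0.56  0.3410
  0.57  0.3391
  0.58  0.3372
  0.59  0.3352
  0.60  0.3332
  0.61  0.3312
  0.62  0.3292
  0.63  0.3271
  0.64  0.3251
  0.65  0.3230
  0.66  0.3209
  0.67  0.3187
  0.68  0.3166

σ√T = 0.32 × 1.0000 = 0.3200
d₁ = [ln(360/330) + (0.041 + 0.32²/2)·1] / 0.3200 = [0.0870 + 0.0922] / 0.3200 = 0.5600 ≈ 0.56
√T = √1 = 1.0000
φ(d₁) = φ(0.56) = 0.3410
vega = S·φ(d₁)·√T = 360·0.3410·1.0000 = 122.7600

122.76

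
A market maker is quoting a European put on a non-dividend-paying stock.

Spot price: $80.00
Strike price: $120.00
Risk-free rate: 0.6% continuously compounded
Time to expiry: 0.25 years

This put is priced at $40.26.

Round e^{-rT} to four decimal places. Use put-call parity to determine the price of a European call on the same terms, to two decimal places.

$0.44

e^(−rT) = e^(−0.006·0.25) = 0.9985
Put-call parity: C − P = S − K·e^(−rT) = 80 − 120·0.9985 = 80 − 119.8200 = -39.8200
C = P + (C − P) = 40.26 + (-39.8200) = 0.4400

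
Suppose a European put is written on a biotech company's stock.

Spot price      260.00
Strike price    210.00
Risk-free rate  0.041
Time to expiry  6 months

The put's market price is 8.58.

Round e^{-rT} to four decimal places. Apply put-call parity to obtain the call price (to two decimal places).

exp(−rT) = exp(−0.041·0.5) = 0.9797
Put-call parity: C − P = S − K·e^(−rT) = 260 − 210·0.9797 = 260 − 205.7370 = 54.2630
C = P + (C − P) = 8.58 + (54.2630) = 62.8430

62.84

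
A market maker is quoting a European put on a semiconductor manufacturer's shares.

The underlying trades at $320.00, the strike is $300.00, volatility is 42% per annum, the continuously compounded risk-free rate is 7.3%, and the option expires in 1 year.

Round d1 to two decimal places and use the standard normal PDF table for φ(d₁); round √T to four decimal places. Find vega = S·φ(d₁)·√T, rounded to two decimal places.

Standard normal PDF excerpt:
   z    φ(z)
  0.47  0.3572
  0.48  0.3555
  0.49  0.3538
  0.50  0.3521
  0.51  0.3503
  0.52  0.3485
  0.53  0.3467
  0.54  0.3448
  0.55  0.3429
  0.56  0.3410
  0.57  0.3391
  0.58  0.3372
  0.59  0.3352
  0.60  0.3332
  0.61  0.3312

T = 1;  σ√T = 0.4200
d₁ = [ln(320/300) + (0.073 + 0.42²/2)·1] / 0.4200 = [0.0645 + 0.1612] / 0.4200 = 0.5375 ⇒ 0.54
√T = √1 = 1.0000
φ(d₁) = φ(0.54) = 0.3448
vega = S·φ(d₁)·√T = 320·0.3448·1.0000 = 110.3360

110.34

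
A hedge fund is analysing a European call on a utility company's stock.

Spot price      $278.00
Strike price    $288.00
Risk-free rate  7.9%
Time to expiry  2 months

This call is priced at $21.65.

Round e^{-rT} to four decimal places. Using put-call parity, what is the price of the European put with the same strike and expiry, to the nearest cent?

$27.88

e^(−rT) = e^(−0.079·0.1667) = 0.9869
Put-call parity: C − P = S − K·e^(−rT) = 278 − 288·0.9869 = 278 − 284.2272 = -6.2272
P = C − (C − P) = 21.65 − (-6.2272) = 27.8772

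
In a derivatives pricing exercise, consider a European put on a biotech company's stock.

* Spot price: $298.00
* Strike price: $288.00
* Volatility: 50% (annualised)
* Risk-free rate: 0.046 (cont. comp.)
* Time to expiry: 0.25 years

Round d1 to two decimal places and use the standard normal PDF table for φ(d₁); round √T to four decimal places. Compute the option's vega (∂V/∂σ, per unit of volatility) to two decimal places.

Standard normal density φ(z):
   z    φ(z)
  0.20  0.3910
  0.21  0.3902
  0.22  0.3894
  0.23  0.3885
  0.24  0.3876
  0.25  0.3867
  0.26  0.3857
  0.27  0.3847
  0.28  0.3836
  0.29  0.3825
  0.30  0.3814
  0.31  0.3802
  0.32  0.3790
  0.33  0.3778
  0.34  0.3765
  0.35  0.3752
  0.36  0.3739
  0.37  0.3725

σ√T = 0.5 × 0.5000 = 0.2500
ln(S/K) + (r + σ²/2)T = ln(298/288) + (0.046 + 0.5²/2)·0.25 = 0.0341 + 0.0427 = 0.0769
d₁ = 0.0769 / 0.2500 = 0.3075 ≈ 0.31
√T = √0.25 = 0.5000
φ(d₁) = φ(0.31) = 0.3802
vega = S·φ(d₁)·√T = 298·0.3802·0.5000 = 56.6498

56.65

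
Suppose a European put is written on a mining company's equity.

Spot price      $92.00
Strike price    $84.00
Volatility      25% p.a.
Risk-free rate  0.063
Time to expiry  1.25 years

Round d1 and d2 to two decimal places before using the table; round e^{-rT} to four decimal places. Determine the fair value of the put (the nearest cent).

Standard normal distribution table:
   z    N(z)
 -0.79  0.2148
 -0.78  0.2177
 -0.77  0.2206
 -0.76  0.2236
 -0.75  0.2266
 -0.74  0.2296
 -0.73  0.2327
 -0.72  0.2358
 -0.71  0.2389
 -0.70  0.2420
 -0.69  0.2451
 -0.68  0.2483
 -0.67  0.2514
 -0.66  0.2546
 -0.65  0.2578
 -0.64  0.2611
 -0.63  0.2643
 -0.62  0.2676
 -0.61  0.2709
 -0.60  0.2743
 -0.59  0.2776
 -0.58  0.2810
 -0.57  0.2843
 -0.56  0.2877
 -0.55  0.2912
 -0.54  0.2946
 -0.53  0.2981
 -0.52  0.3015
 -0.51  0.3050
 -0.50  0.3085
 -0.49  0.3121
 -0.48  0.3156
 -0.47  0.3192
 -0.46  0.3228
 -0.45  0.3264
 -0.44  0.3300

σ√T = 0.25 × 1.1180 = 0.2795
d₁ = [ln(92/84) + (0.063 + 0.25²/2)·1.25] / 0.2795 = [0.0910 + 0.1178] / 0.2795 = 0.7470 which rounds to 0.75
d₂ = d₁ − σ√T = 0.7470 − 0.2795 = 0.4675 which rounds to 0.47
e^(−rT) = e^(−0.063·1.25) = 0.9243
N(−d₂) = N(-0.47) = 0.3192;  N(−d₁) = N(-0.75) = 0.2266
P = 84·0.9243·0.3192 − 92·0.2266 = 24.7831 − 20.8472 = 3.9359

$3.94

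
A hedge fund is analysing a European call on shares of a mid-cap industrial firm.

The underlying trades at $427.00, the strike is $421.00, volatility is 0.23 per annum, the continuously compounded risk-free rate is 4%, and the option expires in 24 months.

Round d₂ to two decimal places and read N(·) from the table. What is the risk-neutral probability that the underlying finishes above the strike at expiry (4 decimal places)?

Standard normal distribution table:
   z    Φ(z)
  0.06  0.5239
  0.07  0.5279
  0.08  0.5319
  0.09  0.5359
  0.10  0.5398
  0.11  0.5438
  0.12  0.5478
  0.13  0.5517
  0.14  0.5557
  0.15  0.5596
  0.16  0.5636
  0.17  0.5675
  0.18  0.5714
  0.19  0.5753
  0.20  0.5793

T = 2;  σ√T = 0.3253
d₁ = [ln(427/421) + (0.04 + ½·0.23²)·2] / (σ√T) = (0.0142 + 0.1329) / 0.3253 = 0.4521 → 0.45
d₂ = 0.4521 − 0.3253 = 0.1268 → 0.13
Pr(exercise) under Q = N(d₂) = 0.5517

0.5517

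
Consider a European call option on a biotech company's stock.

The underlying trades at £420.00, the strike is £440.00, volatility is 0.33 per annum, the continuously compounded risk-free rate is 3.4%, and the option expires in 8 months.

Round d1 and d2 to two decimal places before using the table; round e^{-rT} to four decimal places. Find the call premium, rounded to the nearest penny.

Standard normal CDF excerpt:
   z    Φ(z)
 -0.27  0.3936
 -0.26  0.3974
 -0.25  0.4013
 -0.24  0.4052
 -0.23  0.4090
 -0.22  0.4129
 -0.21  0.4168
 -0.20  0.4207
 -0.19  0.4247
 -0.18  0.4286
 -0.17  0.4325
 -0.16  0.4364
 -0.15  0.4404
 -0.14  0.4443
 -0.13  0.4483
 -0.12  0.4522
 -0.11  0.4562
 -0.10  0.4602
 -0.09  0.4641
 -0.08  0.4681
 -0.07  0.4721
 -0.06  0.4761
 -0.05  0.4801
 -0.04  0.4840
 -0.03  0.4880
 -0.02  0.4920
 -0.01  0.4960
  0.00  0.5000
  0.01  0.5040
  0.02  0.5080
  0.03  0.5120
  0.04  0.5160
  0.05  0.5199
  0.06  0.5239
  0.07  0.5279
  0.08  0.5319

σ√T = 0.33 × 0.8165 = 0.2694
d₁ = [ln(420/440) + (0.034 + ½·0.33²)·0.6667] / (σ√T) = (-0.0465 + 0.0590) / 0.2694 = 0.0462 ⇒ 0.05
d₂ = 0.0462 − 0.2694 = -0.2233 ⇒ -0.22
exp(−rT) = exp(−0.034·0.6667) = 0.9776
C = 420·N(0.05) − 440·0.9776·N(-0.22) = 420·0.5199 − 440·0.9776·0.4129 = 218.3580 − 177.6065 = 40.7515

£40.75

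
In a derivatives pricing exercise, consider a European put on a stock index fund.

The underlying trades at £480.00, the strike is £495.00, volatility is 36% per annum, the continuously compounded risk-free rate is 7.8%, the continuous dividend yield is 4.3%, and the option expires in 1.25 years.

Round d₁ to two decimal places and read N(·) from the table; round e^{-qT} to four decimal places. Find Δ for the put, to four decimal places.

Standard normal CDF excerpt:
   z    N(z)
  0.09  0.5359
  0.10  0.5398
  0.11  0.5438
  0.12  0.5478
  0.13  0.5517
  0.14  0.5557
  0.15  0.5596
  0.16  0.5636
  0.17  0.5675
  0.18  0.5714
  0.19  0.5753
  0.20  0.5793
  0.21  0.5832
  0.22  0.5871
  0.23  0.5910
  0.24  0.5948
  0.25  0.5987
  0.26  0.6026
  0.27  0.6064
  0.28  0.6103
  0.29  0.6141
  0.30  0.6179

-0.3876

σ√T = 0.36·√1.25 = 0.4025
d₁ = [ln(480/495) + (0.078 − 0.043 + ½·0.36²)·1.25] / (σ√T) = (-0.0308 + 0.1247) / 0.4025 = 0.2335 → 0.23
N(d₁) = N(0.23) = 0.5910
Δ_put = exp(−qT)·(N(d₁) − 1) = 0.9477·(0.5910 − 1) = -0.3876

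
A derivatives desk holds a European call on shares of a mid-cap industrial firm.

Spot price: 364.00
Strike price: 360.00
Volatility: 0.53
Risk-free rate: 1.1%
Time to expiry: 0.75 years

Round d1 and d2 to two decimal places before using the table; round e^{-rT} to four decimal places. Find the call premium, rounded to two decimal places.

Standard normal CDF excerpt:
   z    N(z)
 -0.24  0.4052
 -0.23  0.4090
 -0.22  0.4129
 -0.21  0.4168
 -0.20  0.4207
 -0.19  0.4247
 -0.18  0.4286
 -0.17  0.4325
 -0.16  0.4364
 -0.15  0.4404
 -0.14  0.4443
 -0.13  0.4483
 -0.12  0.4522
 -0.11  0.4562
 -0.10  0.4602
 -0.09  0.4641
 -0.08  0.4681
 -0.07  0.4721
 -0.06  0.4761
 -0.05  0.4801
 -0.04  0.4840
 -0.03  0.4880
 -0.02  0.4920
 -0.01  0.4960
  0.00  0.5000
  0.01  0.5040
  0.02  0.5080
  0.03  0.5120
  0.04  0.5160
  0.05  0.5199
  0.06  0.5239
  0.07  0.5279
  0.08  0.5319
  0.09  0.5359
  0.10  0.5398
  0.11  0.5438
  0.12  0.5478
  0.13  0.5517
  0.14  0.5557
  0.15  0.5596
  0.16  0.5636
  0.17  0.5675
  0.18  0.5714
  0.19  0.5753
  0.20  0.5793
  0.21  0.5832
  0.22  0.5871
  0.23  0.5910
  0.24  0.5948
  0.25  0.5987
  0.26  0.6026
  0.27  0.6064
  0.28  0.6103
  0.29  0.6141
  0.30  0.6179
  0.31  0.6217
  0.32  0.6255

69.09

σ√T = 0.53 × 0.8660 = 0.4590
d₁ = [ln(364/360) + (0.011 + 0.53²/2)·0.75] / 0.4590 = [0.0110 + 0.1136] / 0.4590 = 0.2715 ⇒ 0.27
d₂ = d₁ − σ√T = 0.2715 − 0.4590 = -0.1874 ⇒ -0.19
e^(−rT) = e^(−0.011·0.75) = 0.9918
C = 364·N(0.27) − 360·0.9918·N(-0.19) = 364·0.6064 − 360·0.9918·0.4247 = 220.7296 − 151.6383 = 69.0913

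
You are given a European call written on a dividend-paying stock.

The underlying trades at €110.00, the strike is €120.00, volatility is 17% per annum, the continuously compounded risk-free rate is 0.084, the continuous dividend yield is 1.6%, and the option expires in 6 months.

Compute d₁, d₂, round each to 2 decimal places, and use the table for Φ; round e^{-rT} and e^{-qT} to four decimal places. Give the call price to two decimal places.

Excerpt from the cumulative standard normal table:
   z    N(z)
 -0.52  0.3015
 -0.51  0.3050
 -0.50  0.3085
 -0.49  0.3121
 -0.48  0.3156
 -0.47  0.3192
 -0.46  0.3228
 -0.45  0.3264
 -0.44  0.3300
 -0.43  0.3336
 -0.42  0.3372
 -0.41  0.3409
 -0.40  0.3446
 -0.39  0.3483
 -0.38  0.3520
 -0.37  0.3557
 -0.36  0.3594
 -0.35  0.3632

T = 0.5;  σ√T = 0.1202
d₁ = [ln(110/120) + (0.084 − 0.016 + 0.17²/2)·0.5] / 0.1202 = [-0.0870 + 0.0412] / 0.1202 = -0.3809 which rounds to -0.38
d₂ = d₁ − σ√T = -0.3809 − 0.1202 = -0.5011 which rounds to -0.50
exp(−qT) = exp(−0.016·0.5) = 0.9920;  exp(−rT) = exp(−0.084·0.5) = 0.9589
N(d₁) = N(-0.38) = 0.3520;  N(d₂) = N(-0.50) = 0.3085
C = 110·0.9920·0.3520 − 120·0.9589·0.3085 = 38.4102 − 35.4985 = 2.9118

€2.91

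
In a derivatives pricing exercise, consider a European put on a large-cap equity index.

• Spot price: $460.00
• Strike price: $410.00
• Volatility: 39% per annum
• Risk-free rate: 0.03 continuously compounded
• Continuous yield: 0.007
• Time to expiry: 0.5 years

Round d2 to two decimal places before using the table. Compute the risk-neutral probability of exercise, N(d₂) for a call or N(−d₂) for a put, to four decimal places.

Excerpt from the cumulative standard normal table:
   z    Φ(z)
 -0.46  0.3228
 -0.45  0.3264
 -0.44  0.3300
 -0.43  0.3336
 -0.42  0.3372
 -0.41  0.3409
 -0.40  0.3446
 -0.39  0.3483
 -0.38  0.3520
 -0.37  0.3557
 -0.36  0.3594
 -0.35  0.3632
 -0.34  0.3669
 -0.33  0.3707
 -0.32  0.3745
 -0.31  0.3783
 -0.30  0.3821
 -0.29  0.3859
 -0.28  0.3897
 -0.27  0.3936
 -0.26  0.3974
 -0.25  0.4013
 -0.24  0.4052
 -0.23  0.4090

σ√T = 0.39 × 0.7071 = 0.2758
d₁ = [ln(460/410) + (0.03 − 0.007 + 0.39²/2)·0.5] / 0.2758 = [0.1151 + 0.0495] / 0.2758 = 0.5969 which rounds to 0.60
d₂ = d₁ − σ√T = 0.5969 − 0.2758 = 0.3211 which rounds to 0.32
Pr(exercise) under Q = N(−d₂) = N(-0.32) = 0.3745

0.3745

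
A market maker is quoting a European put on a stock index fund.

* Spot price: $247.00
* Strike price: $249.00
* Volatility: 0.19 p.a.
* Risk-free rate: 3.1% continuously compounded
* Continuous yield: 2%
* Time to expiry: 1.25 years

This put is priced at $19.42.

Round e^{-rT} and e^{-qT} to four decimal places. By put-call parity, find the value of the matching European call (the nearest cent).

$20.78

e^(−qT) = e^(−0.02·1.25) = 0.9753;  e^(−rT) = e^(−0.031·1.25) = 0.9620
Put-call parity: C − P = S·e^(−qT) − K·e^(−rT) = 247·0.9753 − 249·0.9620 = 240.8991 − 239.5380 = 1.3611
C = P + (C − P) = 19.42 + (1.3611) = 20.7811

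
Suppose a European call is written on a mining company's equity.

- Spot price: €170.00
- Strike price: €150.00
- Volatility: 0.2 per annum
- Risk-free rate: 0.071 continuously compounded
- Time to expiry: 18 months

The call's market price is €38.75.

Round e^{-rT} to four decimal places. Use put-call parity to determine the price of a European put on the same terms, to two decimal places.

e^(−rT) = e^(−0.071·1.5) = 0.8990
Put-call parity: C − P = S − K·e^(−rT) = 170 − 150·0.8990 = 170 − 134.8500 = 35.1500
P = C − (C − P) = 38.75 − (35.1500) = 3.6000

€3.60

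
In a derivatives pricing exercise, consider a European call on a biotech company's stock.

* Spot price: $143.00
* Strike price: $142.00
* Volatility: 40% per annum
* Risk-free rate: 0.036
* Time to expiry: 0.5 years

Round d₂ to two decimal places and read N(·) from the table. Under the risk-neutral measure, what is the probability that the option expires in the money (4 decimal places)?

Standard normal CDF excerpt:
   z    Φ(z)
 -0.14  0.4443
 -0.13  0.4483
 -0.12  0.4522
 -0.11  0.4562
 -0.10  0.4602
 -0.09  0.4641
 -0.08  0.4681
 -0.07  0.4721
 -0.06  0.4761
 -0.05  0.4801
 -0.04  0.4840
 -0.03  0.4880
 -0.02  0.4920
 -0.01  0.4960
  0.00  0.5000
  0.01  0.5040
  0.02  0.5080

0.4801

σ√T = 0.4 × 0.7071 = 0.2828
d₁ = [ln(143/142) + (0.036 + ½·0.4²)·0.5] / (σ√T) = (0.0070 + 0.0580) / 0.2828 = 0.2299 → 0.23
d₂ = 0.2299 − 0.2828 = -0.0530 → -0.05
Pr(exercise) under Q = N(d₂) = 0.4801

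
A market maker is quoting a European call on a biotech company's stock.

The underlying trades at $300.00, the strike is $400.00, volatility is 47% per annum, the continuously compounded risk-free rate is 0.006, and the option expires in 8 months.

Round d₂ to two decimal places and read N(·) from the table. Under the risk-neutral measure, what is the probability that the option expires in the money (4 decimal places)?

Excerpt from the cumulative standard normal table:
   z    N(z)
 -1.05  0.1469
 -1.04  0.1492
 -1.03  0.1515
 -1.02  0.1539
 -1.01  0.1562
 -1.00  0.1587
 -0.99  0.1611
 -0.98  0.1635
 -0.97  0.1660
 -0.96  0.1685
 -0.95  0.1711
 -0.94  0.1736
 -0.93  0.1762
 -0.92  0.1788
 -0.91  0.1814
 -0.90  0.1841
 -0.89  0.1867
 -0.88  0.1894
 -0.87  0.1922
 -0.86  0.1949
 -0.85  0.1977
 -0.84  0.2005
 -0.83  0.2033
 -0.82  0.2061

0.1762

T = 0.6667;  σ√T = 0.3838
d₁ = [ln(300/400) + (0.006 + 0.47²/2)·0.6667] / 0.3838 = [-0.2877 + 0.0776] / 0.3838 = -0.5474 ⇒ -0.55
d₂ = d₁ − σ√T = -0.5474 − 0.3838 = -0.9311 ⇒ -0.93
Risk-neutral Pr[S_T > K] = N(d₂) = N(-0.93) = 0.1762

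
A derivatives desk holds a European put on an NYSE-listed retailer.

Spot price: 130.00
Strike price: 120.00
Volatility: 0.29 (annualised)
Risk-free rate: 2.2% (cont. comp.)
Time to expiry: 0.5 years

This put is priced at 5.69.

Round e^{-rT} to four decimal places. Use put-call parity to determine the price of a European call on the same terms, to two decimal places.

17.00

e^(−rT) = e^(−0.022·0.5) = 0.9891
Put-call parity: C − P = S − K·e^(−rT) = 130 − 120·0.9891 = 130 − 118.6920 = 11.3080
C = P + (C − P) = 5.69 + (11.3080) = 16.9980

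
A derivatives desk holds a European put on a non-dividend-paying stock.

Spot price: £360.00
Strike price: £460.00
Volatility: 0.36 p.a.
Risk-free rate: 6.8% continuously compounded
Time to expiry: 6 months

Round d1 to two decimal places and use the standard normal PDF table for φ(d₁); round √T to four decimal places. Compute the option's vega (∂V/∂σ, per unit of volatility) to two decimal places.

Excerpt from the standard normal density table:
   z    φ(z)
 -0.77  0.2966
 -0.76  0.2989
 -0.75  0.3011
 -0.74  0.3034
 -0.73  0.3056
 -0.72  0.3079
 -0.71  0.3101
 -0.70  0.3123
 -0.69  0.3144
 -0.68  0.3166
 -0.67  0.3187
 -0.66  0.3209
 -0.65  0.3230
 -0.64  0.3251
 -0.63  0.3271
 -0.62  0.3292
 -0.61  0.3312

T = 0.5;  σ√T = 0.2546
d₁ = [ln(360/460) + (0.068 + ½·0.36²)·0.5] / (σ√T) = (-0.2451 + 0.0664) / 0.2546 = -0.7021 which rounds to -0.70
√T = √0.5 = 0.7071
φ(d₁) = φ(-0.70) = 0.3123
vega = S·φ(d₁)·√T = 360·0.3123·0.7071 = 79.4978

79.50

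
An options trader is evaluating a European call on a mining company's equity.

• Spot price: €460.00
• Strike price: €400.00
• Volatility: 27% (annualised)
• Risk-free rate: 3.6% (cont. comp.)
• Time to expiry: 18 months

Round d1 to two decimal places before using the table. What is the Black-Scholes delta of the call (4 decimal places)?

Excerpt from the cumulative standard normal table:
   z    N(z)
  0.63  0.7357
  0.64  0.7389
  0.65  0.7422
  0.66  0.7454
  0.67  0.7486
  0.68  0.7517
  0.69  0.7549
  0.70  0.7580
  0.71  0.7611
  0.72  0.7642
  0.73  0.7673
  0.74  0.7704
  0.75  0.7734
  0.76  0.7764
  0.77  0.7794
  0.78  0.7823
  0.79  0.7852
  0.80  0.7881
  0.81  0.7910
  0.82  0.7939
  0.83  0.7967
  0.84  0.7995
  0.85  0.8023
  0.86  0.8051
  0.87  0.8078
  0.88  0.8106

0.7734

σ√T = 0.27·√1.5 = 0.3307
d₁ = [ln(460/400) + (0.036 + ½·0.27²)·1.5] / (σ√T) = (0.1398 + 0.1087) / 0.3307 = 0.7513 → 0.75
N(d₁) = N(0.75) = 0.7734
Δ_call = N(d₁) = 0.7734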